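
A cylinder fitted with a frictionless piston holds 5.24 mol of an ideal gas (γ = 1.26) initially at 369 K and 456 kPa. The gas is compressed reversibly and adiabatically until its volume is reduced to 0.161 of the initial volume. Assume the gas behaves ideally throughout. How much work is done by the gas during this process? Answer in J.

-37600 J

V₁ = nRT₁/P₁ = 5.24×8.314×369/456 = 35.3 L.
Adiabatic: TV^(γ−1) = const ⇒ T₂ = 369×(6.21)^0.260 = 593 K; PV^γ = const ⇒ P₂ = 4550 kPa.
ΔU = nCvΔT = 5.24×32.0×(593−369) = 37600 J.
Q = 0 for an adiabatic process, so W = −ΔU = -37600 J.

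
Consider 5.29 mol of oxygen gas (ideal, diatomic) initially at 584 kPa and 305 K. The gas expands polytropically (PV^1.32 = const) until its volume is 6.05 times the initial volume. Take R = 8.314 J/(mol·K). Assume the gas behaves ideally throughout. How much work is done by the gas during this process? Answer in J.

V₁ = nRT₁/P₁ = 5.29×8.314×305/584 = 23.0 L.
Polytropic n=1.32: T₂ = T₁(V₁/V₂)^(n−1) = 305×(0.165)^0.32 = 171 K; P₂ = P₁(V₁/V₂)^n = 54.3 kPa.
W = (P₁V₁−P₂V₂)/(n−1) = (584×23.0−54.3×139)/0.32 = 18400 J.

18400 J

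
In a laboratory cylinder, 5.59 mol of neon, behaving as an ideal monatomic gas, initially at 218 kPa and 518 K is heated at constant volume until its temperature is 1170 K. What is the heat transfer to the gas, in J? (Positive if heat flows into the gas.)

45500 J

V₁ = nRT₁/P₁ = 5.59×8.314×518/218 = 110 L.
Isochoric: V stays 110 L; P/T = const ⇒ T₂ = 1170 K, P₂ = 492 kPa.
W = 0 (no volume change).
ΔU = nCvΔT = 5.59×12.5×(1170−518) = 45500 J.
Q = ΔU = 45500 J.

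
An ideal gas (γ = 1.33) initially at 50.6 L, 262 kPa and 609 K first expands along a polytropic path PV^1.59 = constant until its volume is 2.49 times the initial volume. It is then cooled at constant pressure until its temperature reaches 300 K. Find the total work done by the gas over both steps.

8140 J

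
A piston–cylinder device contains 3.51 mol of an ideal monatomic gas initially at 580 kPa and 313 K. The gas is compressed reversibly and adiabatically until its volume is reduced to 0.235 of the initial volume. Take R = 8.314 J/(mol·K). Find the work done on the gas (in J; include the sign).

V₁ = nRT₁/P₁ = 3.51×8.314×313/580 = 15.7 L.
Adiabatic: TV^(γ−1) = const ⇒ T₂ = 313×(4.26)^0.667 = 822 K; PV^γ = const ⇒ P₂ = 6480 kPa.
ΔU = nCvΔT = 3.51×12.5×(822−313) = 22300 J.
Q = 0 for an adiabatic process, so W = −ΔU = -22300 J.
Work done on the gas = −W_by = 22300 J.

22300 J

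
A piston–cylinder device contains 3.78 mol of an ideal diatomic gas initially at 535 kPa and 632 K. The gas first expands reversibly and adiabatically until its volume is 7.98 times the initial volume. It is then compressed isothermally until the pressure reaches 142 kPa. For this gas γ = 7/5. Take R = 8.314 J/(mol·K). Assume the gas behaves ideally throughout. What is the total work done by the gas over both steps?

V₁ = nRT₁/P₁ = 3.78×8.314×632/535 = 37.1 L.
Step 1 — Adiabatic: TV^(γ−1) = const ⇒ T₂ = 632×(0.125)^0.400 = 275 K; PV^γ = const ⇒ P₂ = 29.2 kPa.
ΔU = nCvΔT = 3.78×20.8×(275−632) = -28000 J.
Q = 0 for an adiabatic process, so W = −ΔU = 28000 J.
State after step 1: P = 29.2 kPa, V = 296 L, T = 275 K.
Step 2 — Isothermal: T stays 275 K; PV = const ⇒ V₂ = 60.9 L, P₂ = 142 kPa.
ΔU = 0 (ideal gas, T constant).
W = nRT ln(V₂/V₁) = 3.78×8.314×275×ln(0.206) = -13700 J.
Q = ΔU + W = -13700 J.
Net over both steps: W = 14300 J, Q = -13700 J, ΔU = -28000 J.

14300 J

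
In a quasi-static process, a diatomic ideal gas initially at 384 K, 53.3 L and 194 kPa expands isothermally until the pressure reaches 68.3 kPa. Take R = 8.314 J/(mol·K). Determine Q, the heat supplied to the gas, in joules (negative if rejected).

n = P₁V₁/(RT₁) = 194×53.3/(8.314×384) = 3.24 mol.
Isothermal: T stays 384 K; PV = const ⇒ V₂ = 151 L, P₂ = 68.3 kPa.
ΔU = 0 (ideal gas, T constant).
W = nRT ln(V₂/V₁) = 3.24×8.314×384×ln(2.84) = 10800 J.
Q = ΔU + W = 10800 J.

10800 J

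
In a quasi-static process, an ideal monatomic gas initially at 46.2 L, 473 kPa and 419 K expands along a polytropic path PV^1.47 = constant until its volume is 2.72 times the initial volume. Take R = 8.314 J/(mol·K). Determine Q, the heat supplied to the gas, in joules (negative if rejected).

5150 J

n = P₁V₁/(RT₁) = 473×46.2/(8.314×419) = 6.27 mol.
Polytropic n=1.47: T₂ = T₁(V₁/V₂)^(n−1) = 419×(0.368)^0.47 = 262 K; P₂ = P₁(V₁/V₂)^n = 109 kPa.
W = (P₁V₁−P₂V₂)/(n−1) = (473×46.2−109×126)/0.47 = 17400 J.
ΔU = nCvΔT = 6.27×12.5×(262−419) = -12300 J.
Q = ΔU + W = 5150 J.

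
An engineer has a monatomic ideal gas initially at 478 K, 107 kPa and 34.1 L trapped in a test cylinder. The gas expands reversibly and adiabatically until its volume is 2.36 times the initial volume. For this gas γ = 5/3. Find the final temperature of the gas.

270 K

Adiabatic: TV^(γ−1) = const ⇒ T₂ = 478×(0.424)^0.667 = 270 K; PV^γ = const ⇒ P₂ = 25.6 kPa.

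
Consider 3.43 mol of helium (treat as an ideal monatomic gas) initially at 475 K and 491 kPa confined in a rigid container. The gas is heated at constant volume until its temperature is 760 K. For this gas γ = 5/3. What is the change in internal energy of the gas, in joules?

V₁ = nRT₁/P₁ = 3.43×8.314×475/491 = 27.6 L.
Isochoric: V stays 27.6 L; P/T = const ⇒ T₂ = 760 K, P₂ = 786 kPa.
For an ideal gas ΔU = nCvΔT with Cv = (3/2)R = 12.5 J/(mol·K).
ΔU = 3.43×12.5×(760−475) = 12200 J.

12200 J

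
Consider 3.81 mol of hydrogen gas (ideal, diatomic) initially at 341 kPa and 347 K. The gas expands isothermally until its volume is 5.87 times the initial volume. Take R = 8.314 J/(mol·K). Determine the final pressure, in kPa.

58.1 kPa

V₁ = nRT₁/P₁ = 3.81×8.314×347/341 = 32.2 L.
Isothermal: T stays 347 K; PV = const ⇒ V₂ = 189 L, P₂ = 58.1 kPa.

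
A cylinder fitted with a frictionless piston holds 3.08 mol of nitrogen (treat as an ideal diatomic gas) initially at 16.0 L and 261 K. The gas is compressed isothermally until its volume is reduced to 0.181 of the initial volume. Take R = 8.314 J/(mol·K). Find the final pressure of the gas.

P₁ = nRT₁/V₁ = 3.08×8.314×261/16.0 = 418 kPa.
Isothermal: T stays 261 K; PV = const ⇒ V₂ = 2.90 L, P₂ = 2310 kPa.

2310 kPa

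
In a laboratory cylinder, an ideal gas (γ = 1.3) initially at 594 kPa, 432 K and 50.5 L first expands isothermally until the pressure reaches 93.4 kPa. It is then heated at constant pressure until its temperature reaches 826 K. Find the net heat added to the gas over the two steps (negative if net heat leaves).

n = P₁V₁/(RT₁) = 594×50.5/(8.314×432) = 8.35 mol.
Step 1 — Isothermal: T stays 432 K; PV = const ⇒ V₂ = 321 L, P₂ = 93.4 kPa.
ΔU = 0 (ideal gas, T constant).
W = nRT ln(V₂/V₁) = 8.35×8.314×432×ln(6.36) = 55500 J.
Q = ΔU + W = 55500 J.
State after step 1: P = 93.4 kPa, V = 321 L, T = 432 K.
Step 2 — Isobaric: P stays 93.4 kPa; V/T = const ⇒ T₂ = 826 K, V₂ = 614 L.
W = PΔV = 93.4×(614−321) kPa·L = 27400 J.
ΔU = nCvΔT = 8.35×27.7×(826−432) = 91200 J.
Q = ΔU + W = nCpΔT = 119000 J.
Net over both steps: W = 82900 J, Q = 174000 J, ΔU = 91200 J.

174000 J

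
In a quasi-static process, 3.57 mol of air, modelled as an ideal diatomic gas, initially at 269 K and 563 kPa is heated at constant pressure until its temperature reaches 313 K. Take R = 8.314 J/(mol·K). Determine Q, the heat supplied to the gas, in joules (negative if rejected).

4570 J

V₁ = nRT₁/P₁ = 3.57×8.314×269/563 = 14.2 L.
Isobaric: P stays 563 kPa; V/T = const ⇒ T₂ = 313 K, V₂ = 16.5 L.
W = PΔV = 563×(16.5−14.2) kPa·L = 1310 J.
ΔU = nCvΔT = 3.57×20.8×(313−269) = 3260 J.
Q = ΔU + W = nCpΔT = 4570 J.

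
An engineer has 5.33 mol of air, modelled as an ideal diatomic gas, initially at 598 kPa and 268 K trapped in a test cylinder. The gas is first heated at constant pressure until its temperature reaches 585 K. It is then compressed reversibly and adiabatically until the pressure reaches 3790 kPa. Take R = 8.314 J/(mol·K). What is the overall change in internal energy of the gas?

V₁ = nRT₁/P₁ = 5.33×8.314×268/598 = 19.9 L.
Step 1 — Isobaric: P stays 598 kPa; V/T = const ⇒ T₂ = 585 K, V₂ = 43.4 L.
W = PΔV = 598×(43.4−19.9) kPa·L = 14000 J.
ΔU = nCvΔT = 5.33×20.8×(585−268) = 35100 J.
Q = ΔU + W = nCpΔT = 49200 J.
State after step 1: P = 598 kPa, V = 43.4 L, T = 585 K.
Step 2 — Adiabatic: T₂/T₁ = (P₂/P₁)^((γ−1)/γ) ⇒ T₂ = 585×(6.34)^0.286 = 991 K; V₂ = 11.6 L.
ΔU = nCvΔT = 5.33×20.8×(991−585) = 45000 J.
Q = 0 for an adiabatic process, so W = −ΔU = -45000 J.
Net over both steps: W = -31000 J, Q = 49200 J, ΔU = 80100 J.

80100 J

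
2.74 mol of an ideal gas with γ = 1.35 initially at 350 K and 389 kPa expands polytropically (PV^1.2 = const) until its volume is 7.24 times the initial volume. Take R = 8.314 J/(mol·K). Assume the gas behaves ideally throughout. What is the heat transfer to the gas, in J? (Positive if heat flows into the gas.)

5590 J

V₁ = nRT₁/P₁ = 2.74×8.314×350/389 = 20.5 L.
Polytropic n=1.2: T₂ = T₁(V₁/V₂)^(n−1) = 350×(0.138)^0.20 = 236 K; P₂ = P₁(V₁/V₂)^n = 36.2 kPa.
W = (P₁V₁−P₂V₂)/(n−1) = (389×20.5−36.2×148)/0.20 = 13000 J.
ΔU = nCvΔT = 2.74×23.8×(236−350) = -7450 J.
Q = ΔU + W = 5590 J.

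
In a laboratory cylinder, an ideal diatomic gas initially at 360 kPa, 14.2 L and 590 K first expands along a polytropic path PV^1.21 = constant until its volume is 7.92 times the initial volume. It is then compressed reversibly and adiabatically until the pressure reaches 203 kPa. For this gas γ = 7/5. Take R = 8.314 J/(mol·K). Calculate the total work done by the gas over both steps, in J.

2490 J

n = P₁V₁/(RT₁) = 360×14.2/(8.314×590) = 1.04 mol.
Step 1 — Polytropic n=1.21: T₂ = T₁(V₁/V₂)^(n−1) = 590×(0.126)^0.21 = 382 K; P₂ = P₁(V₁/V₂)^n = 29.4 kPa.
W = (P₁V₁−P₂V₂)/(n−1) = (360×14.2−29.4×112)/0.21 = 8580 J.
ΔU = nCvΔT = 1.04×20.8×(382−590) = -4500 J.
Q = ΔU + W = 4080 J.
State after step 1: P = 29.4 kPa, V = 112 L, T = 382 K.
Step 2 — Adiabatic: T₂/T₁ = (P₂/P₁)^((γ−1)/γ) ⇒ T₂ = 382×(6.90)^0.286 = 663 K; V₂ = 28.3 L.
ΔU = nCvΔT = 1.04×20.8×(663−382) = 6090 J.
Q = 0 for an adiabatic process, so W = −ΔU = -6090 J.
Net over both steps: W = 2490 J, Q = 4080 J, ΔU = 1590 J.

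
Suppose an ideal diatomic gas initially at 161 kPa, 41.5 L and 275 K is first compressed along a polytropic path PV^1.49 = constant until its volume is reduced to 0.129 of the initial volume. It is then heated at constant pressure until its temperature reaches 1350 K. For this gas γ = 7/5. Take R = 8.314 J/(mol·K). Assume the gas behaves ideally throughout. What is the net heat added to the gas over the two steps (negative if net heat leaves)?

n = P₁V₁/(RT₁) = 161×41.5/(8.314×275) = 2.92 mol.
Step 1 — Polytropic n=1.49: T₂ = T₁(V₁/V₂)^(n−1) = 275×(7.75)^0.49 = 750 K; P₂ = P₁(V₁/V₂)^n = 3400 kPa.
W = (P₁V₁−P₂V₂)/(n−1) = (161×41.5−3400×5.35)/0.49 = -23600 J.
ΔU = nCvΔT = 2.92×20.8×(750−275) = 28900 J.
Q = ΔU + W = 5300 J.
State after step 1: P = 3400 kPa, V = 5.35 L, T = 750 K.
Step 2 — Isobaric: P stays 3400 kPa; V/T = const ⇒ T₂ = 1350 K, V₂ = 9.63 L.
W = PΔV = 3400×(9.63−5.35) kPa·L = 14600 J.
ΔU = nCvΔT = 2.92×20.8×(1350−750) = 36400 J.
Q = ΔU + W = nCpΔT = 51000 J.
Net over both steps: W = -8990 J, Q = 56300 J, ΔU = 65300 J.

56300 J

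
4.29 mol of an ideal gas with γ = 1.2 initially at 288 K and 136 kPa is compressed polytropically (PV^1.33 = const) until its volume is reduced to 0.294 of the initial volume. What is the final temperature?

431 K

V₁ = nRT₁/P₁ = 4.29×8.314×288/136 = 75.5 L.
Polytropic n=1.33: T₂ = T₁(V₁/V₂)^(n−1) = 288×(3.40)^0.33 = 431 K; P₂ = P₁(V₁/V₂)^n = 693 kPa.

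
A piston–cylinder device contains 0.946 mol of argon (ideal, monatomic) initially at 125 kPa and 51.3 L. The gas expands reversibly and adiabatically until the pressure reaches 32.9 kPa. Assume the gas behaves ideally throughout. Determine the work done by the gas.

T₁ = P₁V₁/(nR) = 125×51.3/(0.946×8.314) = 815 K.
Adiabatic: T₂/T₁ = (P₂/P₁)^((γ−1)/γ) ⇒ T₂ = 815×(0.263)^0.400 = 478 K; V₂ = 114 L.
ΔU = nCvΔT = 0.946×12.5×(478−815) = -3980 J.
Q = 0 for an adiabatic process, so W = −ΔU = 3980 J.

3980 J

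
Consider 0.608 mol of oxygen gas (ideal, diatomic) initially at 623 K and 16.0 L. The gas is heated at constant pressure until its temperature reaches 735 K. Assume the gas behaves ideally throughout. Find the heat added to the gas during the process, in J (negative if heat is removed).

1980 J

P₁ = nRT₁/V₁ = 0.608×8.314×623/16.0 = 197 kPa.
Isobaric: P stays 197 kPa; V/T = const ⇒ T₂ = 735 K, V₂ = 18.9 L.
W = PΔV = 197×(18.9−16.0) kPa·L = 566 J.
ΔU = nCvΔT = 0.608×20.8×(735−623) = 1420 J.
Q = ΔU + W = nCpΔT = 1980 J.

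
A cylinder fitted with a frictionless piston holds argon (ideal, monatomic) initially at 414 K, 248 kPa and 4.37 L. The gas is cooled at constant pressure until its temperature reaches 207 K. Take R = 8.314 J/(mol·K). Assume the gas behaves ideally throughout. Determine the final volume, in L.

Isobaric: P stays 248 kPa; V/T = const ⇒ T₂ = 207 K, V₂ = 2.19 L.

2.19 L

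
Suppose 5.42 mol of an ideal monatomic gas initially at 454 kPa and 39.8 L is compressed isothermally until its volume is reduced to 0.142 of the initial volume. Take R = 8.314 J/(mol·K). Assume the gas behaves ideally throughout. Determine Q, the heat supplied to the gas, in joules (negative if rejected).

T₁ = P₁V₁/(nR) = 454×39.8/(5.42×8.314) = 401 K.
Isothermal: T stays 401 K; PV = const ⇒ V₂ = 5.65 L, P₂ = 3200 kPa.
ΔU = 0 (ideal gas, T constant).
W = nRT ln(V₂/V₁) = 5.42×8.314×401×ln(0.142) = -35300 J.
Q = ΔU + W = -35300 J.

-35300 J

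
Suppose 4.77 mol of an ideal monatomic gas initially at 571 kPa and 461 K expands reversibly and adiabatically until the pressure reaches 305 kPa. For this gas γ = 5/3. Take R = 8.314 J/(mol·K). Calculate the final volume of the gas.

V₁ = nRT₁/P₁ = 4.77×8.314×461/571 = 32.0 L.
Adiabatic: T₂/T₁ = (P₂/P₁)^((γ−1)/γ) ⇒ T₂ = 461×(0.534)^0.400 = 359 K; V₂ = 46.6 L.

46.6 L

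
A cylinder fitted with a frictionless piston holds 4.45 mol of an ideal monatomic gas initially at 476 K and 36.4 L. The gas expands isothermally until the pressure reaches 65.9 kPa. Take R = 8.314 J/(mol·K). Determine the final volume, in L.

267 L

P₁ = nRT₁/V₁ = 4.45×8.314×476/36.4 = 484 kPa.
Isothermal: T stays 476 K; PV = const ⇒ V₂ = 267 L, P₂ = 65.9 kPa.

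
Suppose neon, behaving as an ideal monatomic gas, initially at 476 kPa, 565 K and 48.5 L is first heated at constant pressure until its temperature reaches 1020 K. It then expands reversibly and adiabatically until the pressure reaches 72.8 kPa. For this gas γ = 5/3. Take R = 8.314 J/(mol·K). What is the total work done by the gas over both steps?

51600 J

n = P₁V₁/(RT₁) = 476×48.5/(8.314×565) = 4.91 mol.
Step 1 — Isobaric: P stays 476 kPa; V/T = const ⇒ T₂ = 1020 K, V₂ = 87.6 L.
W = PΔV = 476×(87.6−48.5) kPa·L = 18600 J.
ΔU = nCvΔT = 4.91×12.5×(1020−565) = 27900 J.
Q = ΔU + W = nCpΔT = 46500 J.
State after step 1: P = 476 kPa, V = 87.6 L, T = 1020 K.
Step 2 — Adiabatic: T₂/T₁ = (P₂/P₁)^((γ−1)/γ) ⇒ T₂ = 1020×(0.153)^0.400 = 481 K; V₂ = 270 L.
ΔU = nCvΔT = 4.91×12.5×(481−1020) = -33000 J.
Q = 0 for an adiabatic process, so W = −ΔU = 33000 J.
Net over both steps: W = 51600 J, Q = 46500 J, ΔU = -5130 J.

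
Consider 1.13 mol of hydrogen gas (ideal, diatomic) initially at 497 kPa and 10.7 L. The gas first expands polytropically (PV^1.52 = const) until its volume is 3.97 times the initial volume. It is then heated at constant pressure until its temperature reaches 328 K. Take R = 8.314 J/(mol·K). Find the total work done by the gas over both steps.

5720 J

T₁ = P₁V₁/(nR) = 497×10.7/(1.13×8.314) = 566 K.
Step 1 — Polytropic n=1.52: T₂ = T₁(V₁/V₂)^(n−1) = 566×(0.252)^0.52 = 276 K; P₂ = P₁(V₁/V₂)^n = 61.1 kPa.
W = (P₁V₁−P₂V₂)/(n−1) = (497×10.7−61.1×42.5)/0.52 = 5230 J.
ΔU = nCvΔT = 1.13×20.8×(276−566) = -6800 J.
Q = ΔU + W = -1570 J.
State after step 1: P = 61.1 kPa, V = 42.5 L, T = 276 K.
Step 2 — Isobaric: P stays 61.1 kPa; V/T = const ⇒ T₂ = 328 K, V₂ = 50.4 L.
W = PΔV = 61.1×(50.4−42.5) kPa·L = 485 J.
ΔU = nCvΔT = 1.13×20.8×(328−276) = 1210 J.
Q = ΔU + W = nCpΔT = 1700 J.
Net over both steps: W = 5720 J, Q = 128 J, ΔU = -5590 J.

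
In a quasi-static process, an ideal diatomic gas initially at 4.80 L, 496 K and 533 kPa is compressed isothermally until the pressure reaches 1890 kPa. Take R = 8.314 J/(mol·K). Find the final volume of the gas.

Isothermal: T stays 496 K; PV = const ⇒ V₂ = 1.35 L, P₂ = 1890 kPa.

1.35 L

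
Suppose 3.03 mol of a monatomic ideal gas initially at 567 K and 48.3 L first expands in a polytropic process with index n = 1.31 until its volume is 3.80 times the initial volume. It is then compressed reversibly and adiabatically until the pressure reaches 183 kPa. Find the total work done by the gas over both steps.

6250 J

P₁ = nRT₁/V₁ = 3.03×8.314×567/48.3 = 296 kPa.
Step 1 — Polytropic n=1.31: T₂ = T₁(V₁/V₂)^(n−1) = 567×(0.263)^0.31 = 375 K; P₂ = P₁(V₁/V₂)^n = 51.4 kPa.
W = (P₁V₁−P₂V₂)/(n−1) = (296×48.3−51.4×184)/0.31 = 15600 J.
ΔU = nCvΔT = 3.03×12.5×(375−567) = -7260 J.
Q = ΔU + W = 8350 J.
State after step 1: P = 51.4 kPa, V = 184 L, T = 375 K.
Step 2 — Adiabatic: T₂/T₁ = (P₂/P₁)^((γ−1)/γ) ⇒ T₂ = 375×(3.56)^0.400 = 623 K; V₂ = 85.7 L.
ΔU = nCvΔT = 3.03×12.5×(623−375) = 9370 J.
Q = 0 for an adiabatic process, so W = −ΔU = -9370 J.
Net over both steps: W = 6250 J, Q = 8350 J, ΔU = 2100 J.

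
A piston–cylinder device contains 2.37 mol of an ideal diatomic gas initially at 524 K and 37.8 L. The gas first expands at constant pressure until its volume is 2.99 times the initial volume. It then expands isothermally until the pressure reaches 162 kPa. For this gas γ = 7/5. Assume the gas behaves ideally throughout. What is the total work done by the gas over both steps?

P₁ = nRT₁/V₁ = 2.37×8.314×524/37.8 = 273 kPa.
Step 1 — Isobaric: P stays 273 kPa; V/T = const ⇒ T₂ = 1570 K, V₂ = 113 L.
W = PΔV = 273×(113−37.8) kPa·L = 20500 J.
ΔU = nCvΔT = 2.37×20.8×(1570−524) = 51400 J.
Q = ΔU + W = nCpΔT = 71900 J.
State after step 1: P = 273 kPa, V = 113 L, T = 1570 K.
Step 2 — Isothermal: T stays 1570 K; PV = const ⇒ V₂ = 191 L, P₂ = 162 kPa.
ΔU = 0 (ideal gas, T constant).
W = nRT ln(V₂/V₁) = 2.37×8.314×1570×ln(1.69) = 16100 J.
Q = ΔU + W = 16100 J.
Net over both steps: W = 36700 J, Q = 88000 J, ΔU = 51400 J.

36700 J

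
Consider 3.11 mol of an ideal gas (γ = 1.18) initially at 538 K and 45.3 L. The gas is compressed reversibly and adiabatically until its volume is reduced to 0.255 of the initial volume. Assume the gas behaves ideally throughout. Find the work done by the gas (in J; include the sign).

P₁ = nRT₁/V₁ = 3.11×8.314×538/45.3 = 307 kPa.
Adiabatic: TV^(γ−1) = const ⇒ T₂ = 538×(3.92)^0.180 = 688 K; PV^γ = const ⇒ P₂ = 1540 kPa.
ΔU = nCvΔT = 3.11×46.2×(688−538) = 21600 J.
Q = 0 for an adiabatic process, so W = −ΔU = -21600 J.

-21600 J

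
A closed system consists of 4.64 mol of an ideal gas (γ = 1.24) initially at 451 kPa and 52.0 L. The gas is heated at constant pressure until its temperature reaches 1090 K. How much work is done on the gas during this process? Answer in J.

T₁ = P₁V₁/(nR) = 451×52.0/(4.64×8.314) = 608 K.
Isobaric: P stays 451 kPa; V/T = const ⇒ T₂ = 1090 K, V₂ = 93.2 L.
W = PΔV = 451×(93.2−52.0) kPa·L = 18600 J.
Work done on the gas = −W_by = -18600 J.

-18600 J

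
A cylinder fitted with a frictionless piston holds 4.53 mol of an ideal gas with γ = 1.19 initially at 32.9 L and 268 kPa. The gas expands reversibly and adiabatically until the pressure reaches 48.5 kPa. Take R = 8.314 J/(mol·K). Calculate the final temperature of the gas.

T₁ = P₁V₁/(nR) = 268×32.9/(4.53×8.314) = 234 K.
Adiabatic: T₂/T₁ = (P₂/P₁)^((γ−1)/γ) ⇒ T₂ = 234×(0.181)^0.160 = 178 K; V₂ = 138 L.

178 K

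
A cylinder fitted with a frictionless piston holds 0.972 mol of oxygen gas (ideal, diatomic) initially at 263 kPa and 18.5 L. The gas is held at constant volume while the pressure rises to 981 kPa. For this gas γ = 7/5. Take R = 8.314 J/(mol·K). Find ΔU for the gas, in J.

33200 J

T₁ = P₁V₁/(nR) = 263×18.5/(0.972×8.314) = 602 K.
Isochoric: V stays 18.5 L; P/T = const ⇒ T₂ = 2250 K, P₂ = 981 kPa.
For an ideal gas ΔU = nCvΔT with Cv = (5/2)R = 20.8 J/(mol·K).
ΔU = 0.972×20.8×(2250−602) = 33200 J.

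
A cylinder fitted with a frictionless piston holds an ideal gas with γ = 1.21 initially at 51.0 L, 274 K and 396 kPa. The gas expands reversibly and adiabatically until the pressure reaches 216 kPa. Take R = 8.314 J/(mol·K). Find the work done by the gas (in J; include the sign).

9600 J

n = P₁V₁/(RT₁) = 396×51.0/(8.314×274) = 8.87 mol.
Adiabatic: T₂/T₁ = (P₂/P₁)^((γ−1)/γ) ⇒ T₂ = 274×(0.545)^0.174 = 247 K; V₂ = 84.2 L.
ΔU = nCvΔT = 8.87×39.6×(247−274) = -9600 J.
Q = 0 for an adiabatic process, so W = −ΔU = 9600 J.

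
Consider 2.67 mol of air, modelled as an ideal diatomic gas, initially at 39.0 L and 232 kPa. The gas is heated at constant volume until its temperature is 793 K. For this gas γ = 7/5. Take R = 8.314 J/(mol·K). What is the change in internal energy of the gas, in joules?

21400 J

T₁ = P₁V₁/(nR) = 232×39.0/(2.67×8.314) = 408 K.
Isochoric: V stays 39.0 L; P/T = const ⇒ T₂ = 793 K, P₂ = 451 kPa.
For an ideal gas ΔU = nCvΔT with Cv = (5/2)R = 20.8 J/(mol·K).
ΔU = 2.67×20.8×(793−408) = 21400 J.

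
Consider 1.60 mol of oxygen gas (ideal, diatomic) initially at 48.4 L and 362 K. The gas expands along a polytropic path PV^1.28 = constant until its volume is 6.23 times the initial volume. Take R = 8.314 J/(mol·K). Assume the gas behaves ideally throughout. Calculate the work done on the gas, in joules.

-6890 J

P₁ = nRT₁/V₁ = 1.60×8.314×362/48.4 = 99.5 kPa.
Polytropic n=1.28: T₂ = T₁(V₁/V₂)^(n−1) = 362×(0.161)^0.28 = 217 K; P₂ = P₁(V₁/V₂)^n = 9.57 kPa.
W = (P₁V₁−P₂V₂)/(n−1) = (99.5×48.4−9.57×302)/0.28 = 6890 J.
Work done on the gas = −W_by = -6890 J.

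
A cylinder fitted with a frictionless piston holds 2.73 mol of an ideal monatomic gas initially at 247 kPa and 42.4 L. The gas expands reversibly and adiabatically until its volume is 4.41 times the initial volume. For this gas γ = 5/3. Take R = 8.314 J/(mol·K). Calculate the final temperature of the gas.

172 K

T₁ = P₁V₁/(nR) = 247×42.4/(2.73×8.314) = 461 K.
Adiabatic: TV^(γ−1) = const ⇒ T₂ = 461×(0.227)^0.667 = 172 K; PV^γ = const ⇒ P₂ = 20.8 kPa.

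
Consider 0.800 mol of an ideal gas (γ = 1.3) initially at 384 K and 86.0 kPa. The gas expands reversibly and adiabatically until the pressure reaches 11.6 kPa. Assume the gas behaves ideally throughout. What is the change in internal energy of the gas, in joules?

-3150 J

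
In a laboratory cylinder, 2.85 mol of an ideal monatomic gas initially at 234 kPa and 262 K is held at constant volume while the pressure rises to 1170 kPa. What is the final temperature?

V₁ = nRT₁/P₁ = 2.85×8.314×262/234 = 26.5 L.
Isochoric: V stays 26.5 L; P/T = const ⇒ T₂ = 1310 K, P₂ = 1170 kPa.

1310 K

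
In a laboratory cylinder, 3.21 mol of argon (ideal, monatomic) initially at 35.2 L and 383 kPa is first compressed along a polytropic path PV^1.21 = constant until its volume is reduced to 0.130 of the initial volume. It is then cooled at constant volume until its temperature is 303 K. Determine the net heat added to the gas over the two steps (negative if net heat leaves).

-42400 J

T₁ = P₁V₁/(nR) = 383×35.2/(3.21×8.314) = 505 K.
Step 1 — Polytropic n=1.21: T₂ = T₁(V₁/V₂)^(n−1) = 505×(7.69)^0.21 = 775 K; P₂ = P₁(V₁/V₂)^n = 4520 kPa.
W = (P₁V₁−P₂V₂)/(n−1) = (383×35.2−4520×4.58)/0.21 = -34300 J.
ΔU = nCvΔT = 3.21×12.5×(775−505) = 10800 J.
Q = ΔU + W = -23500 J.
State after step 1: P = 4520 kPa, V = 4.58 L, T = 775 K.
Step 2 — Isochoric: V stays 4.58 L; P/T = const ⇒ T₂ = 303 K, P₂ = 1770 kPa.
W = 0 (no volume change).
ΔU = nCvΔT = 3.21×12.5×(303−775) = -18900 J.
Q = ΔU = -18900 J.
Net over both steps: W = -34300 J, Q = -42400 J, ΔU = -8090 J.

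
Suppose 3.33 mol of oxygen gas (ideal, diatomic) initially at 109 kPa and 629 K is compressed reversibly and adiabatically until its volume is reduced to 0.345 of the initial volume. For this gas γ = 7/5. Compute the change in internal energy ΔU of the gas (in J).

23100 J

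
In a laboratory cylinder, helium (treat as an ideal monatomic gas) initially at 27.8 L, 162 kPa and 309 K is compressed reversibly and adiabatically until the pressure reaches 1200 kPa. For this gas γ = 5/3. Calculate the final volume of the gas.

8.36 L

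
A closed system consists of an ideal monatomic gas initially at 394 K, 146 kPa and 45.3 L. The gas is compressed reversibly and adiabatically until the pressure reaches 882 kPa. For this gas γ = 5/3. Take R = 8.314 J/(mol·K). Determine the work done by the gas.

-10400 J

n = P₁V₁/(RT₁) = 146×45.3/(8.314×394) = 2.02 mol.
Adiabatic: T₂/T₁ = (P₂/P₁)^((γ−1)/γ) ⇒ T₂ = 394×(6.04)^0.400 = 809 K; V₂ = 15.4 L.
ΔU = nCvΔT = 2.02×12.5×(809−394) = 10400 J.
Q = 0 for an adiabatic process, so W = −ΔU = -10400 J.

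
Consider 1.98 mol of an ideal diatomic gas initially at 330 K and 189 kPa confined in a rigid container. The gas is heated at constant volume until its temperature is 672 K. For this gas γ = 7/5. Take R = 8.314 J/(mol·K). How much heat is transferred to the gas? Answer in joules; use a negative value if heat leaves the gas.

14100 J

V₁ = nRT₁/P₁ = 1.98×8.314×330/189 = 28.7 L.
Isochoric: V stays 28.7 L; P/T = const ⇒ T₂ = 672 K, P₂ = 385 kPa.
W = 0 (no volume change).
ΔU = nCvΔT = 1.98×20.8×(672−330) = 14100 J.
Q = ΔU = 14100 J.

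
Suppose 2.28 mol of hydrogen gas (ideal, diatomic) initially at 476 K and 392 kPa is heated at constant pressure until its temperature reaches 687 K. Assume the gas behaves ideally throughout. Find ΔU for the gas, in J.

V₁ = nRT₁/P₁ = 2.28×8.314×476/392 = 23.0 L.
Isobaric: P stays 392 kPa; V/T = const ⇒ T₂ = 687 K, V₂ = 33.2 L.
For an ideal gas ΔU = nCvΔT with Cv = (5/2)R = 20.8 J/(mol·K).
ΔU = 2.28×20.8×(687−476) = 10000 J.

10000 J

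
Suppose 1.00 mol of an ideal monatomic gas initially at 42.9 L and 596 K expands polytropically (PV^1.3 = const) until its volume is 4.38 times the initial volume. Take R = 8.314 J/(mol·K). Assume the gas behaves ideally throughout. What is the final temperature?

383 K

P₁ = nRT₁/V₁ = 1.00×8.314×596/42.9 = 116 kPa.
Polytropic n=1.3: T₂ = T₁(V₁/V₂)^(n−1) = 596×(0.228)^0.30 = 383 K; P₂ = P₁(V₁/V₂)^n = 16.9 kPa.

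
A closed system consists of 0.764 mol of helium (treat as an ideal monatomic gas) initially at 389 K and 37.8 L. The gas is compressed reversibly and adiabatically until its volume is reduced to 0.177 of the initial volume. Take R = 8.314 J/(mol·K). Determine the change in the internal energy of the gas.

8050 J

P₁ = nRT₁/V₁ = 0.764×8.314×389/37.8 = 65.4 kPa.
Adiabatic: TV^(γ−1) = const ⇒ T₂ = 389×(5.65)^0.667 = 1230 K; PV^γ = const ⇒ P₂ = 1170 kPa.
For an ideal gas ΔU = nCvΔT with Cv = (3/2)R = 12.5 J/(mol·K).
ΔU = 0.764×12.5×(1230−389) = 8050 J.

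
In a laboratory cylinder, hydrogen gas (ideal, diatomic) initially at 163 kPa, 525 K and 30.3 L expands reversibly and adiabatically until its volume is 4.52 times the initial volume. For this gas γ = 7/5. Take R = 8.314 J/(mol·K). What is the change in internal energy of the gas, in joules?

-5590 J

n = P₁V₁/(RT₁) = 163×30.3/(8.314×525) = 1.13 mol.
Adiabatic: TV^(γ−1) = const ⇒ T₂ = 525×(0.221)^0.400 = 287 K; PV^γ = const ⇒ P₂ = 19.7 kPa.
For an ideal gas ΔU = nCvΔT with Cv = (5/2)R = 20.8 J/(mol·K).
ΔU = 1.13×20.8×(287−525) = -5590 J.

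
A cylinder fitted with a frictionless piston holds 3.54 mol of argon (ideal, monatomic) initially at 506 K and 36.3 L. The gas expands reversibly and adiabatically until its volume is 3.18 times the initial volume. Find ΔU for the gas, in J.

P₁ = nRT₁/V₁ = 3.54×8.314×506/36.3 = 410 kPa.
Adiabatic: TV^(γ−1) = const ⇒ T₂ = 506×(0.314)^0.667 = 234 K; PV^γ = const ⇒ P₂ = 59.7 kPa.
For an ideal gas ΔU = nCvΔT with Cv = (3/2)R = 12.5 J/(mol·K).
ΔU = 3.54×12.5×(234−506) = -12000 J.

-12000 J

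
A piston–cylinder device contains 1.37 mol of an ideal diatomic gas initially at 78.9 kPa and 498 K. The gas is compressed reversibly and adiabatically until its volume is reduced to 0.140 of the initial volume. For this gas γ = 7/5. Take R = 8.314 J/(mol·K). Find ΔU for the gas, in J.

17000 J

V₁ = nRT₁/P₁ = 1.37×8.314×498/78.9 = 71.9 L.
Adiabatic: TV^(γ−1) = const ⇒ T₂ = 498×(7.14)^0.400 = 1090 K; PV^γ = const ⇒ P₂ = 1240 kPa.
For an ideal gas ΔU = nCvΔT with Cv = (5/2)R = 20.8 J/(mol·K).
ΔU = 1.37×20.8×(1090−498) = 17000 J.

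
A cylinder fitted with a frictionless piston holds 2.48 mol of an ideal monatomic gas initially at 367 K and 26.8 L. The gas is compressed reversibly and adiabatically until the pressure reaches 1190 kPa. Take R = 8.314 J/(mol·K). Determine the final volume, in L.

P₁ = nRT₁/V₁ = 2.48×8.314×367/26.8 = 282 kPa.
Adiabatic: T₂/T₁ = (P₂/P₁)^((γ−1)/γ) ⇒ T₂ = 367×(4.21)^0.400 = 652 K; V₂ = 11.3 L.

11.3 L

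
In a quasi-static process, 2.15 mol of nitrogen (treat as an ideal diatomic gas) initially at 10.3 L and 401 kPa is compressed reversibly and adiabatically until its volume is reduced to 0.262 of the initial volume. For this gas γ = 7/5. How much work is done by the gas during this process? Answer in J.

T₁ = P₁V₁/(nR) = 401×10.3/(2.15×8.314) = 231 K.
Adiabatic: TV^(γ−1) = const ⇒ T₂ = 231×(3.82)^0.400 = 395 K; PV^γ = const ⇒ P₂ = 2620 kPa.
ΔU = nCvΔT = 2.15×20.8×(395−231) = 7320 J.
Q = 0 for an adiabatic process, so W = −ΔU = -7320 J.

-7320 J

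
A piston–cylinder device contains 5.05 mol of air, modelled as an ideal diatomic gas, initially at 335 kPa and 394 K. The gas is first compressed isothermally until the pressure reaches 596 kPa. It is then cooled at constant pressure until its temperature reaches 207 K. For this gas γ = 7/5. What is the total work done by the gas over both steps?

-17400 J

V₁ = nRT₁/P₁ = 5.05×8.314×394/335 = 49.4 L.
Step 1 — Isothermal: T stays 394 K; PV = const ⇒ V₂ = 27.8 L, P₂ = 596 kPa.
ΔU = 0 (ideal gas, T constant).
W = nRT ln(V₂/V₁) = 5.05×8.314×394×ln(0.562) = -9530 J.
Q = ΔU + W = -9530 J.
State after step 1: P = 596 kPa, V = 27.8 L, T = 394 K.
Step 2 — Isobaric: P stays 596 kPa; V/T = const ⇒ T₂ = 207 K, V₂ = 14.6 L.
W = PΔV = 596×(14.6−27.8) kPa·L = -7850 J.
ΔU = nCvΔT = 5.05×20.8×(207−394) = -19600 J.
Q = ΔU + W = nCpΔT = -27500 J.
Net over both steps: W = -17400 J, Q = -37000 J, ΔU = -19600 J.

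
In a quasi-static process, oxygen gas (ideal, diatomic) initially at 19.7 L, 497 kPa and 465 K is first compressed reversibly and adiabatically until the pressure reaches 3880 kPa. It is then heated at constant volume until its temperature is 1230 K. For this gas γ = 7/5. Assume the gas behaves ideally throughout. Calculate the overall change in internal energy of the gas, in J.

n = P₁V₁/(RT₁) = 497×19.7/(8.314×465) = 2.53 mol.
Step 1 — Adiabatic: T₂/T₁ = (P₂/P₁)^((γ−1)/γ) ⇒ T₂ = 465×(7.81)^0.286 = 836 K; V₂ = 4.54 L.
ΔU = nCvΔT = 2.53×20.8×(836−465) = 19600 J.
Q = 0 for an adiabatic process, so W = −ΔU = -19600 J.
State after step 1: P = 3880 kPa, V = 4.54 L, T = 836 K.
Step 2 — Isochoric: V stays 4.54 L; P/T = const ⇒ T₂ = 1230 K, P₂ = 5710 kPa.
W = 0 (no volume change).
ΔU = nCvΔT = 2.53×20.8×(1230−836) = 20700 J.
Q = ΔU = 20700 J.
Net over both steps: W = -19600 J, Q = 20700 J, ΔU = 40300 J.

40300 J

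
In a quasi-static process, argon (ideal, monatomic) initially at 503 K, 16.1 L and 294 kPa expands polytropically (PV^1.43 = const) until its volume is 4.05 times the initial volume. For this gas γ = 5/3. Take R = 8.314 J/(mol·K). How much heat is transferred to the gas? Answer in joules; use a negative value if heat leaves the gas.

1770 J

n = P₁V₁/(RT₁) = 294×16.1/(8.314×503) = 1.13 mol.
Polytropic n=1.43: T₂ = T₁(V₁/V₂)^(n−1) = 503×(0.247)^0.43 = 276 K; P₂ = P₁(V₁/V₂)^n = 39.8 kPa.
W = (P₁V₁−P₂V₂)/(n−1) = (294×16.1−39.8×65.2)/0.43 = 4980 J.
ΔU = nCvΔT = 1.13×12.5×(276−503) = -3210 J.
Q = ΔU + W = 1770 J.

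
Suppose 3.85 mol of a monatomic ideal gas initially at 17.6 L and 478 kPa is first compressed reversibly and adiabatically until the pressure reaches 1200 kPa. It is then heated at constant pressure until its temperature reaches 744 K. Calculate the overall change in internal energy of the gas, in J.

T₁ = P₁V₁/(nR) = 478×17.6/(3.85×8.314) = 263 K.
Step 1 — Adiabatic: T₂/T₁ = (P₂/P₁)^((γ−1)/γ) ⇒ T₂ = 263×(2.51)^0.400 = 380 K; V₂ = 10.1 L.
ΔU = nCvΔT = 3.85×12.5×(380−263) = 5620 J.
Q = 0 for an adiabatic process, so W = −ΔU = -5620 J.
State after step 1: P = 1200 kPa, V = 10.1 L, T = 380 K.
Step 2 — Isobaric: P stays 1200 kPa; V/T = const ⇒ T₂ = 744 K, V₂ = 19.8 L.
W = PΔV = 1200×(19.8−10.1) kPa·L = 11700 J.
ΔU = nCvΔT = 3.85×12.5×(744−380) = 17500 J.
Q = ΔU + W = nCpΔT = 29100 J.
Net over both steps: W = 6040 J, Q = 29100 J, ΔU = 23100 J.

23100 J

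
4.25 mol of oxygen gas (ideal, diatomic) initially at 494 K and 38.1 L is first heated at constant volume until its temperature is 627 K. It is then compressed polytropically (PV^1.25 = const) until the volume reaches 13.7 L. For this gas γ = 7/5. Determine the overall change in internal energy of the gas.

P₁ = nRT₁/V₁ = 4.25×8.314×494/38.1 = 458 kPa.
Step 1 — Isochoric: V stays 38.1 L; P/T = const ⇒ T₂ = 627 K, P₂ = 581 kPa.
W = 0 (no volume change).
ΔU = nCvΔT = 4.25×20.8×(627−494) = 11700 J.
Q = ΔU = 11700 J.
State after step 1: P = 581 kPa, V = 38.1 L, T = 627 K.
Step 2 — Polytropic n=1.25: T₂ = T₁(V₁/V₂)^(n−1) = 627×(2.78)^0.25 = 810 K; P₂ = P₁(V₁/V₂)^n = 2090 kPa.
W = (P₁V₁−P₂V₂)/(n−1) = (581×38.1−2090×13.7)/0.25 = -25800 J.
ΔU = nCvΔT = 4.25×20.8×(810−627) = 16100 J.
Q = ΔU + W = -9680 J.
Net over both steps: W = -25800 J, Q = 2070 J, ΔU = 27900 J.

27900 J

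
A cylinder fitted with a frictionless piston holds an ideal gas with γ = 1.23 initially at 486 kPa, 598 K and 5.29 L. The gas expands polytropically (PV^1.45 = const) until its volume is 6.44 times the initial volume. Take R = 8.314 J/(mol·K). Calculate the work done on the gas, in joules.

-3240 J

n = P₁V₁/(RT₁) = 486×5.29/(8.314×598) = 0.517 mol.
Polytropic n=1.45: T₂ = T₁(V₁/V₂)^(n−1) = 598×(0.155)^0.45 = 259 K; P₂ = P₁(V₁/V₂)^n = 32.6 kPa.
W = (P₁V₁−P₂V₂)/(n−1) = (486×5.29−32.6×34.1)/0.45 = 3240 J.
Work done on the gas = −W_by = -3240 J.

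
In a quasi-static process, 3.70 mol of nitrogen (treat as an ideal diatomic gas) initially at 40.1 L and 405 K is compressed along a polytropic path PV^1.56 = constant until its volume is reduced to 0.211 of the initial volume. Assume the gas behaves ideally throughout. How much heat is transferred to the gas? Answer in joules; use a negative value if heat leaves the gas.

P₁ = nRT₁/V₁ = 3.70×8.314×405/40.1 = 311 kPa.
Polytropic n=1.56: T₂ = T₁(V₁/V₂)^(n−1) = 405×(4.74)^0.56 = 968 K; P₂ = P₁(V₁/V₂)^n = 3520 kPa.
W = (P₁V₁−P₂V₂)/(n−1) = (311×40.1−3520×8.46)/0.56 = -30900 J.
ΔU = nCvΔT = 3.70×20.8×(968−405) = 43300 J.
Q = ΔU + W = 12400 J.

12400 J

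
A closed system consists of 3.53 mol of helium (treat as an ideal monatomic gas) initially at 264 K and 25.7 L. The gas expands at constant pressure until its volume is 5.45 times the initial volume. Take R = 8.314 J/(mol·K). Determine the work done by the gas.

P₁ = nRT₁/V₁ = 3.53×8.314×264/25.7 = 301 kPa.
Isobaric: P stays 301 kPa; V/T = const ⇒ T₂ = 1440 K, V₂ = 140 L.
W = PΔV = 301×(140−25.7) kPa·L = 34500 J.

34500 J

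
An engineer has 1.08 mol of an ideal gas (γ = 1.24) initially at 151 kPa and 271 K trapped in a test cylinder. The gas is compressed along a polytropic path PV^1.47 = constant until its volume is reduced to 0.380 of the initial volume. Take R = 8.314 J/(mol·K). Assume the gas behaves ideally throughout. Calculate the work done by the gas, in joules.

-2980 J

V₁ = nRT₁/P₁ = 1.08×8.314×271/151 = 16.1 L.
Polytropic n=1.47: T₂ = T₁(V₁/V₂)^(n−1) = 271×(2.63)^0.47 = 427 K; P₂ = P₁(V₁/V₂)^n = 626 kPa.
W = (P₁V₁−P₂V₂)/(n−1) = (151×16.1−626×6.12)/0.47 = -2980 J.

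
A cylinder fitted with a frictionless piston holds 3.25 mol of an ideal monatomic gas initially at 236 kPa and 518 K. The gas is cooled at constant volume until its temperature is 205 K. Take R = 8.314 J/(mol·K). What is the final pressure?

93.4 kPa

V₁ = nRT₁/P₁ = 3.25×8.314×518/236 = 59.3 L.
Isochoric: V stays 59.3 L; P/T = const ⇒ T₂ = 205 K, P₂ = 93.4 kPa.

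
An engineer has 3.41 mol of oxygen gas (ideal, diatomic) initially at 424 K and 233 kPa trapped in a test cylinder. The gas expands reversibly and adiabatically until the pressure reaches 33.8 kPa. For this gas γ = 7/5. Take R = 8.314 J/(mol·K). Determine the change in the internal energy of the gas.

V₁ = nRT₁/P₁ = 3.41×8.314×424/233 = 51.6 L.
Adiabatic: T₂/T₁ = (P₂/P₁)^((γ−1)/γ) ⇒ T₂ = 424×(0.145)^0.286 = 244 K; V₂ = 205 L.
For an ideal gas ΔU = nCvΔT with Cv = (5/2)R = 20.8 J/(mol·K).
ΔU = 3.41×20.8×(244−424) = -12700 J.

-12700 J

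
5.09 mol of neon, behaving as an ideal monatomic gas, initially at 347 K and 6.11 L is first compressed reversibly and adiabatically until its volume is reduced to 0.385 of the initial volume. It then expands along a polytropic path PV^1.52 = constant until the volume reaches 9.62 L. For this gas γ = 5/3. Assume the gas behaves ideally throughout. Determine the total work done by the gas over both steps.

P₁ = nRT₁/V₁ = 5.09×8.314×347/6.11 = 2400 kPa.
Step 1 — Adiabatic: TV^(γ−1) = const ⇒ T₂ = 347×(2.60)^0.667 = 656 K; PV^γ = const ⇒ P₂ = 11800 kPa.
ΔU = nCvΔT = 5.09×12.5×(656−347) = 19600 J.
Q = 0 for an adiabatic process, so W = −ΔU = -19600 J.
State after step 1: P = 11800 kPa, V = 2.35 L, T = 656 K.
Step 2 — Polytropic n=1.52: T₂ = T₁(V₁/V₂)^(n−1) = 656×(0.245)^0.52 = 315 K; P₂ = P₁(V₁/V₂)^n = 1390 kPa.
W = (P₁V₁−P₂V₂)/(n−1) = (11800×2.35−1390×9.62)/0.52 = 27700 J.
ΔU = nCvΔT = 5.09×12.5×(315−656) = -21600 J.
Q = ΔU + W = 6100 J.
Net over both steps: W = 8110 J, Q = 6100 J, ΔU = -2020 J.

8110 J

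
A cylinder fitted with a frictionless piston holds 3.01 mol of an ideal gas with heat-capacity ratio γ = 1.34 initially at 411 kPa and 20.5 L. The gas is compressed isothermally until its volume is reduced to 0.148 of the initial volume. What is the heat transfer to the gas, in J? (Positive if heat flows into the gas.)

-16100 J

T₁ = P₁V₁/(nR) = 411×20.5/(3.01×8.314) = 337 K.
Isothermal: T stays 337 K; PV = const ⇒ V₂ = 3.03 L, P₂ = 2780 kPa.
ΔU = 0 (ideal gas, T constant).
W = nRT ln(V₂/V₁) = 3.01×8.314×337×ln(0.148) = -16100 J.
Q = ΔU + W = -16100 J.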